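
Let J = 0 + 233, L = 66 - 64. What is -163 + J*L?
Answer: 303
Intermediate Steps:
L = 2
J = 233
-163 + J*L = -163 + 233*2 = -163 + 466 = 303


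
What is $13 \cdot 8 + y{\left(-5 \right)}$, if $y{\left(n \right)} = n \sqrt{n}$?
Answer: $104 - 5 i \sqrt{5} \approx 104.0 - 11.18 i$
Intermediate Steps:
$y{\left(n \right)} = n^{\frac{3}{2}}$
$13 \cdot 8 + y{\left(-5 \right)} = 13 \cdot 8 + \left(-5\right)^{\frac{3}{2}} = 104 - 5 i \sqrt{5}$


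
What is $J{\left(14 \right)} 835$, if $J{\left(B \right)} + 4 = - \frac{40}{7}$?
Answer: $- \frac{56780}{7} \approx -8111.4$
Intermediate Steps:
$J{\left(B \right)} = - \frac{68}{7}$ ($J{\left(B \right)} = -4 - \frac{40}{7} = - \frac{68}{7}$)
$J{\left(14 \right)} 835 = \left(- \frac{68}{7}\right) 835 = - \frac{56780}{7}$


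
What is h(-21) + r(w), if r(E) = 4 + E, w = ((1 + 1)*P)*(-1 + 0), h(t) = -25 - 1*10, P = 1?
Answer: -33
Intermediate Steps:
h(t) = -35 (h(t) = -25 - 10 = -35)
w = -2 (w = ((1 + 1)*1)*(-1 + 0) = (2*1)*(-1) = 2*(-1) = -2)
h(-21) + r(w) = -35 + (4 - 2) = -35 + 2 = -33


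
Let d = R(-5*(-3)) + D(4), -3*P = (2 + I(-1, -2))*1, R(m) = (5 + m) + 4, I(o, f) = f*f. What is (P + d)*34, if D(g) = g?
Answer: 884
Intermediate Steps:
I(o, f) = f²
R(m) = 9 + m
P = -2 (P = -(2 + (-2)²)/3 = -(2 + 4)/3 = -2 ≈ -2.0000)
d = 28 (d = (9 - 5*(-3)) + 4 = (9 + 15) + 4 = 24 + 4 = 28)
(P + d)*34 = (-2 + 28)*34 = 26*34 = 884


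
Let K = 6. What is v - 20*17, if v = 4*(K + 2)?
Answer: -308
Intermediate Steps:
v = 32 (v = 4*(6 + 2) = 4*8 = 32)
v - 20*17 = 32 - 20*17 = 32 - 340 = -308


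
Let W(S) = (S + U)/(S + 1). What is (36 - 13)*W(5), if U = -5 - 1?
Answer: -23/6 ≈ -3.8333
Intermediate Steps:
U = -6
W(S) = (-6 + S)/(1 + S) (W(S) = (S - 6)/(S + 1) = (-6 + S)/(1 + S))
(36 - 13)*W(5) = (36 - 13)*((-6 + 5)/(1 + 5)) = 23*(-1/6) = 23*((⅙)*(-1)) = 23*(-⅙) = -23/6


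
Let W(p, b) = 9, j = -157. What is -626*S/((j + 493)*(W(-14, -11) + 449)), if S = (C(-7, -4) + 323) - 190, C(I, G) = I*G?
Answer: -7199/10992 ≈ -0.65493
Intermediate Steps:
C(I, G) = G*I
S = 161 (S = (-4*(-7) + 323) - 190 = (28 + 323) - 190 = 351 - 190 = 161)
-626*S/((j + 493)*(W(-14, -11) + 449)) = -626*161/((-157 + 493)*(9 + 449)) = -626/((336*458)*(1/161)) = -626/(153888*(1/161)) = -626/21984/23 = -626*23/21984 = -7199/10992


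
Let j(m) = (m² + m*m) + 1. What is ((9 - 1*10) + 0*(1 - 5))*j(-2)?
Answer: -9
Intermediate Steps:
j(m) = 1 + 2*m² (j(m) = (m² + m²) + 1 = 2*m² + 1 = 1 + 2*m²)
((9 - 1*10) + 0*(1 - 5))*j(-2) = ((9 - 1*10) + 0*(1 - 5))*(1 + 2*(-2)²) = ((9 - 10) + 0*(-4))*(1 + 2*4) = (-1 + 0)*(1 + 8) = -1*9 = -9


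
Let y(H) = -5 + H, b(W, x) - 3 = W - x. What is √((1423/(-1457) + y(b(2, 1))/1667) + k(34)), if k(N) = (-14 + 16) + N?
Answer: √206604782530634/2428819 ≈ 5.9180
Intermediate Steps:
b(W, x) = 3 + W - x (b(W, x) = 3 + (W - x) = 3 + W - x)
k(N) = 2 + N
√((1423/(-1457) + y(b(2, 1))/1667) + k(34)) = √((1423/(-1457) + (-5 + (3 + 2 - 1*1))/1667) + (2 + 34)) = √((1423*(-1/1457) + (-5 + (3 + 2 - 1))*(1/1667)) + 36) = √((-1423/1457 + (-5 + 4)*(1/1667)) + 36) = √((-1423/1457 - 1*1/1667) + 36) = √((-1423/1457 - 1/1667) + 36) = √(-2373598/2428819 + 36) = √(85063886/2428819) = √206604782530634/2428819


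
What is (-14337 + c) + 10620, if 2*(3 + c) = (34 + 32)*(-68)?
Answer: -5964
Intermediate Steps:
c = -2247 (c = -3 + ((34 + 32)*(-68))/2 = -3 + (66*(-68))/2 = -3 + (½)*(-4488) = -3 - 2244 = -2247)
(-14337 + c) + 10620 = (-14337 - 2247) + 10620 = -16584 + 10620 = -5964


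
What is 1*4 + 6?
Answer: 10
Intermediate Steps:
1*4 + 6 = 4 + 6 = 10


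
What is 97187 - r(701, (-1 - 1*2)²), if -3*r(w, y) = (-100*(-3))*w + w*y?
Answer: 169390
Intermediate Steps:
r(w, y) = -100*w - w*y/3 (r(w, y) = -((-100*(-3))*w + w*y)/3 = -(300*w + w*y)/3 = -100*w - w*y/3)
97187 - r(701, (-1 - 1*2)²) = 97187 - (-1)*701*(300 + (-1 - 1*2)²)/3 = 97187 - (-1)*701*(300 + (-1 - 2)²)/3 = 97187 - (-1)*701*(300 + (-3)²)/3 = 97187 - (-1)*701*(300 + 9)/3 = 97187 - (-1)*701*309/3 = 97187 - 1*(-72203) = 97187 + 72203 = 169390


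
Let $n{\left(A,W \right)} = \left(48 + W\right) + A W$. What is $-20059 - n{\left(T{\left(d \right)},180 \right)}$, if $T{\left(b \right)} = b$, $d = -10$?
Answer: $-18487$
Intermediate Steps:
$n{\left(A,W \right)} = 48 + W + A W$
$-20059 - n{\left(T{\left(d \right)},180 \right)} = -20059 - \left(48 + 180 - 1800\right) = -20059 - -1572 = -20059 + 1572 = -18487$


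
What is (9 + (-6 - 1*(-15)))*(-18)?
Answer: -324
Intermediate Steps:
(9 + (-6 - 1*(-15)))*(-18) = (9 + (-6 + 15))*(-18) = (9 + 9)*(-18) = 18*(-18) = -324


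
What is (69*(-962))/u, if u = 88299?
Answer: -22126/29433 ≈ -0.75174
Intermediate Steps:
(69*(-962))/u = (69*(-962))/88299 = -66378*1/88299 = -22126/29433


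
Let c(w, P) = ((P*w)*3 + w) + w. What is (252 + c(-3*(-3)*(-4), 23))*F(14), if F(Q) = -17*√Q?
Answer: 39168*√14 ≈ 1.4655e+5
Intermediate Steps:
c(w, P) = 2*w + 3*P*w (c(w, P) = (3*P*w + w) + w = (w + 3*P*w) + w = 2*w + 3*P*w)
(252 + c(-3*(-3)*(-4), 23))*F(14) = (252 + (-3*(-3)*(-4))*(2 + 3*23))*(-17*√14) = (252 + (9*(-4))*(2 + 69))*(-17*√14) = (252 - 36*71)*(-17*√14) = (252 - 2556)*(-17*√14) = -(-39168)*√14 = 39168*√14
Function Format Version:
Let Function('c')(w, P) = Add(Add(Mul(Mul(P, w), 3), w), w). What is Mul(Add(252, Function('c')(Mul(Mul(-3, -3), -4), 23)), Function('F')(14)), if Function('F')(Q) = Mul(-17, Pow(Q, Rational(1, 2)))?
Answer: Mul(39168, Pow(14, Rational(1, 2))) ≈ 1.4655e+5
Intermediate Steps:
Function('c')(w, P) = Add(Mul(2, w), Mul(3, P, w)) (Function('c')(w, P) = Add(Add(Mul(3, P, w), w), w) = Add(Add(w, Mul(3, P, w)), w) = Add(Mul(2, w), Mul(3, P, w)))
Mul(Add(252, Function('c')(Mul(Mul(-3, -3), -4), 23)), Function('F')(14)) = Mul(Add(252, Mul(Mul(Mul(-3, -3), -4), Add(2, Mul(3, 23)))), Mul(-17, Pow(14, Rational(1, 2)))) = Mul(Add(252, Mul(Mul(9, -4), Add(2, 69))), Mul(-17, Pow(14, Rational(1, 2)))) = Mul(Add(252, Mul(-36, 71)), Mul(-17, Pow(14, Rational(1, 2)))) = Mul(Add(252, -2556), Mul(-17, Pow(14, Rational(1, 2)))) = Mul(-2304, Mul(-17, Pow(14, Rational(1, 2)))) = Mul(39168, Pow(14, Rational(1, 2)))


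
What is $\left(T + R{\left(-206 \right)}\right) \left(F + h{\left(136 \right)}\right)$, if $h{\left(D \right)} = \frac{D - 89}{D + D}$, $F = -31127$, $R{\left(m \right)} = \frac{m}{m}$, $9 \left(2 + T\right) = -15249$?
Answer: $\frac{21530301871}{408} \approx 5.277 \cdot 10^{7}$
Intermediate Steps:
$T = - \frac{5089}{3}$ ($T = -2 + \frac{1}{9} \left(-15249\right) = -2 - \frac{5083}{3} = - \frac{5089}{3} \approx -1696.3$)
$R{\left(m \right)} = 1$
$h{\left(D \right)} = \frac{-89 + D}{2 D}$
$\left(T + R{\left(-206 \right)}\right) \left(F + h{\left(136 \right)}\right) = \left(- \frac{5089}{3} + 1\right) \left(-31127 + \frac{-89 + 136}{2 \cdot 136}\right) = - \frac{5086 \left(-31127 + \frac{1}{2} \cdot \frac{1}{136} \cdot 47\right)}{3} = - \frac{5086 \left(-31127 + \frac{47}{272}\right)}{3} = \left(- \frac{5086}{3}\right) \left(- \frac{8466497}{272}\right) = \frac{21530301871}{408}$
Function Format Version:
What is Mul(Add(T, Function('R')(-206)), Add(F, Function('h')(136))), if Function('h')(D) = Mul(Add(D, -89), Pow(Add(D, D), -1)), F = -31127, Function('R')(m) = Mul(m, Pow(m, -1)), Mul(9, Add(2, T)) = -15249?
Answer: Rational(21530301871, 408) ≈ 5.2770e+7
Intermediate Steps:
T = Rational(-5089, 3) (T = Add(-2, Mul(Rational(1, 9), -15249)) = Add(-2, Rational(-5083, 3)) = Rational(-5089, 3) ≈ -1696.3)
Function('R')(m) = 1
Function('h')(D) = Mul(Rational(1, 2), Pow(D, -1), Add(-89, D)) (Function('h')(D) = Mul(Add(-89, D), Pow(Mul(2, D), -1)) = Mul(Add(-89, D), Mul(Rational(1, 2), Pow(D, -1))) = Mul(Rational(1, 2), Pow(D, -1), Add(-89, D)))
Mul(Add(T, Function('R')(-206)), Add(F, Function('h')(136))) = Mul(Add(Rational(-5089, 3), 1), Add(-31127, Mul(Rational(1, 2), Pow(136, -1), Add(-89, 136)))) = Mul(Rational(-5086, 3), Add(-31127, Mul(Rational(1, 2), Rational(1, 136), 47))) = Mul(Rational(-5086, 3), Add(-31127, Rational(47, 272))) = Mul(Rational(-5086, 3), Rational(-8466497, 272)) = Rational(21530301871, 408)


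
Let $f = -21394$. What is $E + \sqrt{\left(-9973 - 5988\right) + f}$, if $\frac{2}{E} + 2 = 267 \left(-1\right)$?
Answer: $- \frac{2}{269} + i \sqrt{37355} \approx -0.0074349 + 193.27 i$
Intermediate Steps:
$E = - \frac{2}{269}$ ($E = \frac{2}{-2 + 267 \left(-1\right)} = \frac{2}{-2 - 267} = \frac{2}{-269} = 2 \left(- \frac{1}{269}\right) = - \frac{2}{269} \approx -0.0074349$)
$E + \sqrt{\left(-9973 - 5988\right) + f} = - \frac{2}{269} + \sqrt{\left(-9973 - 5988\right) - 21394} = - \frac{2}{269} + \sqrt{-15961 - 21394} = - \frac{2}{269} + \sqrt{-37355} = - \frac{2}{269} + i \sqrt{37355}$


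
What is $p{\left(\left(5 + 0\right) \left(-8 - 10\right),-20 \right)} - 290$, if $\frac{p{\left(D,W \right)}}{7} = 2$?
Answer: $-276$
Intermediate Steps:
$p{\left(D,W \right)} = 14$ ($p{\left(D,W \right)} = 7 \cdot 2 = 14$)
$p{\left(\left(5 + 0\right) \left(-8 - 10\right),-20 \right)} - 290 = 14 - 290 = -276$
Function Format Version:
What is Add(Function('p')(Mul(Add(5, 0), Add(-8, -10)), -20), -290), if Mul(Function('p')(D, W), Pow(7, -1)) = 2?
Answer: -276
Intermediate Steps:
Function('p')(D, W) = 14 (Function('p')(D, W) = Mul(7, 2) = 14)
Add(Function('p')(Mul(Add(5, 0), Add(-8, -10)), -20), -290) = Add(14, -290) = -276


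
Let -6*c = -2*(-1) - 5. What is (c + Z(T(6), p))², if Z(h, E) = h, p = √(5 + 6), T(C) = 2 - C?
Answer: 49/4 ≈ 12.250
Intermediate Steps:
p = √11 ≈ 3.3166
c = ½ (c = -(-2*(-1) - 5)/6 = -(2 - 5)/6 = -⅙*(-3) = ½ ≈ 0.50000)
(c + Z(T(6), p))² = (½ + (2 - 1*6))² = (½ + (2 - 6))² = (½ - 4)² = (-7/2)² = 49/4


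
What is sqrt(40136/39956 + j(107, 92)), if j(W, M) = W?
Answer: 3*sqrt(1197411397)/9989 ≈ 10.393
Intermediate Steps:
sqrt(40136/39956 + j(107, 92)) = sqrt(40136/39956 + 107) = sqrt(40136*(1/39956) + 107) = sqrt(10034/9989 + 107) = sqrt(1078857/9989) = 3*sqrt(1197411397)/9989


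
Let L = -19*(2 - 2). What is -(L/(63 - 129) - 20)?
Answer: 20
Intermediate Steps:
L = 0 (L = -19*0 = 0)
-(L/(63 - 129) - 20) = -(0/(63 - 129) - 20) = -(0/(-66) - 20) = -(-1/66*0 - 20) = -(0 - 20) = -1*(-20) = 20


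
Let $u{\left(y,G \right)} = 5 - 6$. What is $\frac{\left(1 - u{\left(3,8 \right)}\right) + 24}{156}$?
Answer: $\frac{1}{6} \approx 0.16667$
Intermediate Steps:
$u{\left(y,G \right)} = -1$ ($u{\left(y,G \right)} = 5 - 6 = -1$)
$\frac{\left(1 - u{\left(3,8 \right)}\right) + 24}{156} = \frac{\left(1 - -1\right) + 24}{156} = \left(\left(1 + 1\right) + 24\right) \frac{1}{156} = \left(2 + 24\right) \frac{1}{156} = 26 \cdot \frac{1}{156} = \frac{1}{6}$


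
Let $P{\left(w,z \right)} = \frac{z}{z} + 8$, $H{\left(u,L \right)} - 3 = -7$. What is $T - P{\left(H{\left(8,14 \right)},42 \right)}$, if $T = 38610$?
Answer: $38601$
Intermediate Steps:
$H{\left(u,L \right)} = -4$ ($H{\left(u,L \right)} = 3 - 7 = -4$)
$P{\left(w,z \right)} = 9$ ($P{\left(w,z \right)} = 1 + 8 = 9$)
$T - P{\left(H{\left(8,14 \right)},42 \right)} = 38610 - 9 = 38601$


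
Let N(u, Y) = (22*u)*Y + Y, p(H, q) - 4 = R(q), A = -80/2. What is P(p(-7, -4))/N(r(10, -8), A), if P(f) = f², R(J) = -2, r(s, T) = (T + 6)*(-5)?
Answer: -1/2210 ≈ -0.00045249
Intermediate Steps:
r(s, T) = -30 - 5*T (r(s, T) = (6 + T)*(-5) = -30 - 5*T)
A = -40 (A = -80*½ = -40)
p(H, q) = 2 (p(H, q) = 4 - 2 = 2)
N(u, Y) = Y + 22*Y*u (N(u, Y) = 22*Y*u + Y = Y + 22*Y*u)
P(p(-7, -4))/N(r(10, -8), A) = 2²/((-40*(1 + 22*(-30 - 5*(-8))))) = 4/((-40*(1 + 22*(-30 + 40)))) = 4/((-40*(1 + 22*10))) = 4/((-40*(1 + 220))) = 4/((-40*221)) = 4/(-8840) = 4*(-1/8840) = -1/2210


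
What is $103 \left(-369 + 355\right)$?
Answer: $-1442$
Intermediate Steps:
$103 \left(-369 + 355\right) = 103 \left(-14\right) = -1442$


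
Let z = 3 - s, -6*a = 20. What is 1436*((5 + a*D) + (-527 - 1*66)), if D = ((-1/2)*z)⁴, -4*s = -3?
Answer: -436242081/512 ≈ -8.5204e+5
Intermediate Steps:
a = -10/3 (a = -⅙*20 = -10/3 ≈ -3.3333)
s = ¾ (s = -¼*(-3) = ¾ ≈ 0.75000)
z = 9/4 (z = 3 - 1*¾ = 3 - ¾ = 9/4 ≈ 2.2500)
D = 6561/4096 (D = (-1/2*(9/4))⁴ = (-1*½*(9/4))⁴ = (-½*9/4)⁴ = (-9/8)⁴ = 6561/4096 ≈ 1.6018)
1436*((5 + a*D) + (-527 - 1*66)) = 1436*((5 - 10/3*6561/4096) + (-527 - 1*66)) = 1436*((5 - 10935/2048) + (-527 - 66)) = 1436*(-695/2048 - 593) = 1436*(-1215159/2048) = -436242081/512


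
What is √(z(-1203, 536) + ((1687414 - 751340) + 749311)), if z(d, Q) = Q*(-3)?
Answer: √1683777 ≈ 1297.6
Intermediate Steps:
z(d, Q) = -3*Q
√(z(-1203, 536) + ((1687414 - 751340) + 749311)) = √(-3*536 + ((1687414 - 751340) + 749311)) = √(-1608 + (936074 + 749311)) = √(-1608 + 1685385) = √1683777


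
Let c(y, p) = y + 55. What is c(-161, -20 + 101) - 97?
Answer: -203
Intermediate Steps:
c(y, p) = 55 + y
c(-161, -20 + 101) - 97 = (55 - 161) - 97 = -106 - 97 = -203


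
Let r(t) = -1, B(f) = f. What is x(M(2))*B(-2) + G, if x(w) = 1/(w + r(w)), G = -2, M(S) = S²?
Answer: -8/3 ≈ -2.6667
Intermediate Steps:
x(w) = 1/(-1 + w) (x(w) = 1/(w - 1) = 1/(-1 + w))
x(M(2))*B(-2) + G = -2/(-1 + 2²) - 2 = -2/(-1 + 4) - 2 = -2/3 - 2 = (⅓)*(-2) - 2 = -⅔ - 2 = -8/3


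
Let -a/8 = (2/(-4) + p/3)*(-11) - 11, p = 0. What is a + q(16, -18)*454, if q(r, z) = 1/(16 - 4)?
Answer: 491/6 ≈ 81.833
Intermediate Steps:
a = 44 (a = -8*((2/(-4) + 0/3)*(-11) - 11) = -8*((2*(-¼) + 0*(⅓))*(-11) - 11) = -8*((-½ + 0)*(-11) - 11) = -8*(-½*(-11) - 11) = -8*(11/2 - 11) = -8*(-11/2) = 44)
q(r, z) = 1/12
a + q(16, -18)*454 = 44 + (1/12)*454 = 44 + 227/6 = 491/6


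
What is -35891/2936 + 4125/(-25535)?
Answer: -185717537/14994152 ≈ -12.386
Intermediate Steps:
-35891/2936 + 4125/(-25535) = -35891*1/2936 + 4125*(-1/25535) = -35891/2936 - 825/5107 = -185717537/14994152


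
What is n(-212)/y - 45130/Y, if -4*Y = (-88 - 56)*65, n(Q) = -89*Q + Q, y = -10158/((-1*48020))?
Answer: 34930943171/396162 ≈ 88173.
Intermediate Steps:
y = 5079/24010 (y = -10158/(-48020) = -10158*(-1/48020) = 5079/24010 ≈ 0.21154)
n(Q) = -88*Q
Y = 2340 (Y = -(-88 - 56)*65/4 = -(-36)*65 = -¼*(-9360) = 2340)
n(-212)/y - 45130/Y = (-88*(-212))/(5079/24010) - 45130/2340 = 18656*(24010/5079) - 45130*1/2340 = 447930560/5079 - 4513/234 = 34930943171/396162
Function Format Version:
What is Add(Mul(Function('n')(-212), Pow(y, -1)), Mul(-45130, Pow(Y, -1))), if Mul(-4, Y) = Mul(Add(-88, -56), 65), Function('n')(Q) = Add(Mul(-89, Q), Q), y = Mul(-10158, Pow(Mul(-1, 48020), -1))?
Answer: Rational(34930943171, 396162) ≈ 88173.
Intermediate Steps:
y = Rational(5079, 24010) (y = Mul(-10158, Pow(-48020, -1)) = Mul(-10158, Rational(-1, 48020)) = Rational(5079, 24010) ≈ 0.21154)
Function('n')(Q) = Mul(-88, Q)
Y = 2340 (Y = Mul(Rational(-1, 4), Mul(Add(-88, -56), 65)) = Mul(Rational(-1, 4), Mul(-144, 65)) = Mul(Rational(-1, 4), -9360) = 2340)
Add(Mul(Function('n')(-212), Pow(y, -1)), Mul(-45130, Pow(Y, -1))) = Add(Mul(Mul(-88, -212), Pow(Rational(5079, 24010), -1)), Mul(-45130, Pow(2340, -1))) = Add(Mul(18656, Rational(24010, 5079)), Mul(-45130, Rational(1, 2340))) = Add(Rational(447930560, 5079), Rational(-4513, 234)) = Rational(34930943171, 396162)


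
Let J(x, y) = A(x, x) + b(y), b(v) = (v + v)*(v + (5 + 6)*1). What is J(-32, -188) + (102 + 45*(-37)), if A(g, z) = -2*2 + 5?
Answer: 64990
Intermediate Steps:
A(g, z) = 1 (A(g, z) = -4 + 5 = 1)
b(v) = 2*v*(11 + v) (b(v) = (2*v)*(v + 11*1) = (2*v)*(v + 11) = (2*v)*(11 + v) = 2*v*(11 + v))
J(x, y) = 1 + 2*y*(11 + y)
J(-32, -188) + (102 + 45*(-37)) = (1 + 2*(-188)*(11 - 188)) + (102 + 45*(-37)) = (1 + 2*(-188)*(-177)) + (102 - 1665) = (1 + 66552) - 1563 = 66553 - 1563 = 64990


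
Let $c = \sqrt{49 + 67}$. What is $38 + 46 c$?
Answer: $38 + 92 \sqrt{29} \approx 533.44$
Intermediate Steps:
$c = 2 \sqrt{29}$ ($c = \sqrt{116} = 2 \sqrt{29} \approx 10.77$)
$38 + 46 c = 38 + 46 \cdot 2 \sqrt{29} = 38 + 92 \sqrt{29}$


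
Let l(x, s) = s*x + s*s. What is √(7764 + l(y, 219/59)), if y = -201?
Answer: 2*√6119331/59 ≈ 83.855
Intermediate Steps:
l(x, s) = s² + s*x (l(x, s) = s*x + s² = s² + s*x)
√(7764 + l(y, 219/59)) = √(7764 + (219/59)*(219/59 - 201)) = √(7764 + (219*(1/59))*(219*(1/59) - 201)) = √(7764 + 219*(219/59 - 201)/59) = √(7764 + (219/59)*(-11640/59)) = √(7764 - 2549160/3481) = √(24477324/3481) = 2*√6119331/59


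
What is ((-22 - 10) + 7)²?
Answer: 625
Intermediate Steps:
((-22 - 10) + 7)² = (-32 + 7)² = (-25)² = 625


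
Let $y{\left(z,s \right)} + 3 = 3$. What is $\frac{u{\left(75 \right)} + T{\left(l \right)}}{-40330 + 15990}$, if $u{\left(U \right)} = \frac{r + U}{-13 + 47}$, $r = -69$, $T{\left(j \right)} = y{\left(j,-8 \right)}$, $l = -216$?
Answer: $- \frac{3}{413780} \approx -7.2502 \cdot 10^{-6}$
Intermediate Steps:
$y{\left(z,s \right)} = 0$ ($y{\left(z,s \right)} = -3 + 3 = 0$)
$T{\left(j \right)} = 0$
$u{\left(U \right)} = - \frac{69}{34} + \frac{U}{34}$ ($u{\left(U \right)} = \frac{-69 + U}{-13 + 47} = \frac{-69 + U}{34} = \left(-69 + U\right) \frac{1}{34} = - \frac{69}{34} + \frac{U}{34}$)
$\frac{u{\left(75 \right)} + T{\left(l \right)}}{-40330 + 15990} = \frac{\left(- \frac{69}{34} + \frac{1}{34} \cdot 75\right) + 0}{-40330 + 15990} = \frac{\left(- \frac{69}{34} + \frac{75}{34}\right) + 0}{-24340} = \left(\frac{3}{17} + 0\right) \left(- \frac{1}{24340}\right) = \frac{3}{17} \left(- \frac{1}{24340}\right) = - \frac{3}{413780}$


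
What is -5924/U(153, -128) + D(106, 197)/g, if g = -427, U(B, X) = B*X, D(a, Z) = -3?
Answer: 647075/2090592 ≈ 0.30952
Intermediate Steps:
-5924/U(153, -128) + D(106, 197)/g = -5924/(153*(-128)) - 3/(-427) = -5924/(-19584) - 3*(-1/427) = -5924*(-1/19584) + 3/427 = 1481/4896 + 3/427 = 647075/2090592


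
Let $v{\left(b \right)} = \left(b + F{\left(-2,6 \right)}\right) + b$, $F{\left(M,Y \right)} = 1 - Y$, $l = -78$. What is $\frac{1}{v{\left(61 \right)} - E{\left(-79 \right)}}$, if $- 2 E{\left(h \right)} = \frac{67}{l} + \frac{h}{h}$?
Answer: $\frac{156}{18263} \approx 0.0085419$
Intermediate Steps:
$v{\left(b \right)} = -5 + 2 b$ ($v{\left(b \right)} = \left(b + \left(1 - 6\right)\right) + b = \left(b - 5\right) + b = \left(-5 + b\right) + b = -5 + 2 b$)
$E{\left(h \right)} = - \frac{11}{156}$ ($E{\left(h \right)} = - \frac{\frac{67}{-78} + \frac{h}{h}}{2} = - \frac{67 \left(- \frac{1}{78}\right) + 1}{2} = - \frac{- \frac{67}{78} + 1}{2} = \left(- \frac{1}{2}\right) \frac{11}{78} = - \frac{11}{156}$)
$\frac{1}{v{\left(61 \right)} - E{\left(-79 \right)}} = \frac{1}{\left(-5 + 2 \cdot 61\right) - - \frac{11}{156}} = \frac{1}{\left(-5 + 122\right) + \frac{11}{156}} = \frac{1}{117 + \frac{11}{156}} = \frac{1}{\frac{18263}{156}} = \frac{156}{18263}$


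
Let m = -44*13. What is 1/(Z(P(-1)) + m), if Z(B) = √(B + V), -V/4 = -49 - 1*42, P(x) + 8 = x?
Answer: -572/326829 - √355/326829 ≈ -0.0018078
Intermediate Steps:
P(x) = -8 + x
V = 364 (V = -4*(-49 - 1*42) = -4*(-49 - 42) = -4*(-91) = 364)
m = -572
Z(B) = √(364 + B) (Z(B) = √(B + 364) = √(364 + B))
1/(Z(P(-1)) + m) = 1/(√(364 + (-8 - 1)) - 572) = 1/(√(364 - 9) - 572) = 1/(√355 - 572) = 1/(-572 + √355)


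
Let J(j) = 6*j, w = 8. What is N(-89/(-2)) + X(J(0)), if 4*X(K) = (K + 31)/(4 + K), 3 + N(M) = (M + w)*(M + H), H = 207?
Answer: 211243/16 ≈ 13203.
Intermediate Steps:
N(M) = -3 + (8 + M)*(207 + M) (N(M) = -3 + (M + 8)*(M + 207) = -3 + (8 + M)*(207 + M))
X(K) = (31 + K)/(4*(4 + K)) (X(K) = ((K + 31)/(4 + K))/4 = ((31 + K)/(4 + K))/4 = (31 + K)/(4*(4 + K)))
N(-89/(-2)) + X(J(0)) = (1653 + (-89/(-2))² + 215*(-89/(-2))) + (31 + 6*0)/(4*(4 + 6*0)) = (1653 + (-89*(-½))² + 215*(-89*(-½))) + (31 + 0)/(4*(4 + 0)) = (1653 + (89/2)² + 215*(89/2)) + (¼)*31/4 = (1653 + 7921/4 + 19135/2) + (¼)*(¼)*31 = 52803/4 + 31/16 = 211243/16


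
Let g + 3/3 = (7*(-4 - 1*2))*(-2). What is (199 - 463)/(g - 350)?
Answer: 88/89 ≈ 0.98876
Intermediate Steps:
g = 83 (g = -1 + (7*(-4 - 1*2))*(-2) = -1 + (7*(-4 - 2))*(-2) = -1 + (7*(-6))*(-2) = -1 - 42*(-2) = -1 + 84 = 83)
(199 - 463)/(g - 350) = (199 - 463)/(83 - 350) = -264/(-267) = -264*(-1/267) = 88/89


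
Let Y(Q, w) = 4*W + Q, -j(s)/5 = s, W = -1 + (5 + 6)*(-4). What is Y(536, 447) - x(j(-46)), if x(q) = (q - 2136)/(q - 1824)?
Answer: 282779/797 ≈ 354.80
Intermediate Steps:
W = -45 (W = -1 + 11*(-4) = -1 - 44 = -45)
j(s) = -5*s
Y(Q, w) = -180 + Q (Y(Q, w) = 4*(-45) + Q = -180 + Q)
x(q) = (-2136 + q)/(-1824 + q)
Y(536, 447) - x(j(-46)) = (-180 + 536) - (-2136 - 5*(-46))/(-1824 - 5*(-46)) = 356 - (-2136 + 230)/(-1824 + 230) = 356 - (-1906)/(-1594) = 356 - (-1)*(-1906)/1594 = 356 - 1*953/797 = 356 - 953/797 = 282779/797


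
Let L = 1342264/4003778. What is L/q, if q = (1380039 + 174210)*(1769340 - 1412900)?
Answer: 23969/39608554519075530 ≈ 6.0515e-13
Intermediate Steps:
q = 553996513560 (q = 1554249*356440 = 553996513560)
L = 671132/2001889 (L = 1342264*(1/4003778) = 671132/2001889 ≈ 0.33525)
L/q = (671132/2001889)/553996513560 = (671132/2001889)*(1/553996513560) = 23969/39608554519075530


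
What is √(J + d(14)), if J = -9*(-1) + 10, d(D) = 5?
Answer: 2*√6 ≈ 4.8990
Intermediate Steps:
J = 19 (J = 9 + 10 = 19)
√(J + d(14)) = √(19 + 5) = √24 = 2*√6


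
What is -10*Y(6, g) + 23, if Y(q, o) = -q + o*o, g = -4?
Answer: -77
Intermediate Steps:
Y(q, o) = o**2 - q (Y(q, o) = -q + o**2 = o**2 - q)
-10*Y(6, g) + 23 = -10*((-4)**2 - 1*6) + 23 = -10*(16 - 6) + 23 = -10*10 + 23 = -100 + 23 = -77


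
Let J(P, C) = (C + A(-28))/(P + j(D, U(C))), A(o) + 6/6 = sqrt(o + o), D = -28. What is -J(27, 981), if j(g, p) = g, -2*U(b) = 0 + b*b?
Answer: 980 + 2*I*sqrt(14) ≈ 980.0 + 7.4833*I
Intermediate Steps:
U(b) = -b**2/2 (U(b) = -(0 + b*b)/2 = -(0 + b**2)/2 = -b**2/2)
A(o) = -1 + sqrt(2)*sqrt(o) (A(o) = -1 + sqrt(o + o) = -1 + sqrt(2*o) = -1 + sqrt(2)*sqrt(o))
J(P, C) = (-1 + C + 2*I*sqrt(14))/(-28 + P) (J(P, C) = (C + (-1 + sqrt(2)*sqrt(-28)))/(P - 28) = (C + (-1 + sqrt(2)*(2*I*sqrt(7))))/(-28 + P) = (C + (-1 + 2*I*sqrt(14)))/(-28 + P) = (-1 + C + 2*I*sqrt(14))/(-28 + P))
-J(27, 981) = -(-1 + 981 + 2*I*sqrt(14))/(-28 + 27) = -(980 + 2*I*sqrt(14))/(-1) = -(-1)*(980 + 2*I*sqrt(14)) = -(-980 - 2*I*sqrt(14)) = 980 + 2*I*sqrt(14)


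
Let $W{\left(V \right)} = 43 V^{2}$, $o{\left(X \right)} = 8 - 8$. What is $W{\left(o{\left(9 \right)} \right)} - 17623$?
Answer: $-17623$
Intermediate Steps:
$o{\left(X \right)} = 0$ ($o{\left(X \right)} = 8 - 8 = 0$)
$W{\left(o{\left(9 \right)} \right)} - 17623 = 43 \cdot 0^{2} - 17623 = 43 \cdot 0 - 17623 = 0 - 17623 = -17623$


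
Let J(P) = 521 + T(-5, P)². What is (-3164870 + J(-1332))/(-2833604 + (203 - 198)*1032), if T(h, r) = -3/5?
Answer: 19777179/17677775 ≈ 1.1188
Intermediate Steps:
T(h, r) = -⅗ (T(h, r) = -3*⅕ = -⅗)
J(P) = 13034/25 (J(P) = 521 + (-⅗)² = 521 + 9/25 = 13034/25)
(-3164870 + J(-1332))/(-2833604 + (203 - 198)*1032) = (-3164870 + 13034/25)/(-2833604 + (203 - 198)*1032) = -79108716/(25*(-2833604 + 5*1032)) = -79108716/(25*(-2833604 + 5160)) = -79108716/25/(-2828444) = -79108716/25*(-1/2828444) = 19777179/17677775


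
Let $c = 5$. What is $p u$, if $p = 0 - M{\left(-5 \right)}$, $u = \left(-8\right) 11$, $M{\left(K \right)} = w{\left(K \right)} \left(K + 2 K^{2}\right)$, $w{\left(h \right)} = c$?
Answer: $19800$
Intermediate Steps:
$w{\left(h \right)} = 5$
$M{\left(K \right)} = 5 K + 10 K^{2}$ ($M{\left(K \right)} = 5 \left(K + 2 K^{2}\right) = 5 K + 10 K^{2}$)
$u = -88$
$p = -225$ ($p = 0 - 5 \left(-5\right) \left(1 + 2 \left(-5\right)\right) = 0 - 5 \left(-5\right) \left(1 - 10\right) = 0 - 5 \left(-5\right) \left(-9\right) = 0 - 225 = -225$)
$p u = \left(-225\right) \left(-88\right) = 19800$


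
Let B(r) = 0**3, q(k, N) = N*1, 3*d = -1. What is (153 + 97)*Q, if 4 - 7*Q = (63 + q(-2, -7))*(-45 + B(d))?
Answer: 631000/7 ≈ 90143.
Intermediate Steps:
d = -1/3 (d = (1/3)*(-1) = -1/3 ≈ -0.33333)
q(k, N) = N
B(r) = 0
Q = 2524/7 (Q = 4/7 - (63 - 7)*(-45 + 0)/7 = 4/7 - 8*(-45) = 4/7 - 1/7*(-2520) = 4/7 + 360 = 2524/7 ≈ 360.57)
(153 + 97)*Q = (153 + 97)*(2524/7) = 250*(2524/7) = 631000/7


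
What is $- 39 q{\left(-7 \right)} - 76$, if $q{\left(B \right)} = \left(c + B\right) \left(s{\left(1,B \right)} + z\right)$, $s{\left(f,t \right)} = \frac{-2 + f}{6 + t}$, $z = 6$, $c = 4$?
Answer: $743$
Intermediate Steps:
$s{\left(f,t \right)} = \frac{-2 + f}{6 + t}$
$q{\left(B \right)} = \left(4 + B\right) \left(6 - \frac{1}{6 + B}\right)$ ($q{\left(B \right)} = \left(4 + B\right) \left(\frac{-2 + 1}{6 + B} + 6\right) = \left(4 + B\right) \left(\frac{1}{6 + B} \left(-1\right) + 6\right) = \left(4 + B\right) \left(- \frac{1}{6 + B} + 6\right) = \left(4 + B\right) \left(6 - \frac{1}{6 + B}\right)$)
$- 39 q{\left(-7 \right)} - 76 = - 39 \frac{140 + 6 \left(-7\right)^{2} + 59 \left(-7\right)}{6 - 7} - 76 = - 39 \frac{140 + 6 \cdot 49 - 413}{-1} - 76 = - 39 \left(- (140 + 294 - 413)\right) - 76 = - 39 \left(\left(-1\right) 21\right) - 76 = \left(-39\right) \left(-21\right) - 76 = 819 - 76 = 743$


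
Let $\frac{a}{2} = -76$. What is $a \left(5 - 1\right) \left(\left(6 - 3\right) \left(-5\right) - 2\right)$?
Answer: $10336$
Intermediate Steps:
$a = -152$ ($a = 2 \left(-76\right) = -152$)
$a \left(5 - 1\right) \left(\left(6 - 3\right) \left(-5\right) - 2\right) = - 152 \left(5 - 1\right) \left(\left(6 - 3\right) \left(-5\right) - 2\right) = - 152 \cdot 4 \left(3 \left(-5\right) - 2\right) = - 152 \cdot 4 \left(-15 - 2\right) = - 152 \cdot 4 \left(-17\right) = \left(-152\right) \left(-68\right) = 10336$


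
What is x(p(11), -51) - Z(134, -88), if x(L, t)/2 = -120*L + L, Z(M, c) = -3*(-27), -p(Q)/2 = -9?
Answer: -4365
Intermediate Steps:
p(Q) = 18 (p(Q) = -2*(-9) = 18)
Z(M, c) = 81
x(L, t) = -238*L (x(L, t) = 2*(-120*L + L) = 2*(-119*L) = -238*L)
x(p(11), -51) - Z(134, -88) = -238*18 - 1*81 = -4284 - 81 = -4365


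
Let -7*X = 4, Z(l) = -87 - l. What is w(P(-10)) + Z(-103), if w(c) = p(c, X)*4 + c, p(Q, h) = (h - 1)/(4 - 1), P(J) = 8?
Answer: 460/21 ≈ 21.905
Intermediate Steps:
X = -4/7 (X = -⅐*4 = -4/7 ≈ -0.57143)
p(Q, h) = -⅓ + h/3 (p(Q, h) = (-1 + h)/3 = (-1 + h)*(⅓) = -⅓ + h/3)
w(c) = -44/21 + c (w(c) = (-⅓ + (⅓)*(-4/7))*4 + c = (-⅓ - 4/21)*4 + c = -11/21*4 + c = -44/21 + c)
w(P(-10)) + Z(-103) = (-44/21 + 8) + (-87 - 1*(-103)) = 124/21 + (-87 + 103) = 124/21 + 16 = 460/21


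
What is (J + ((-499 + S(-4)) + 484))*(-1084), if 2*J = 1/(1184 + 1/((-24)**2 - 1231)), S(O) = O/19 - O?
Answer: 179054387758/14734861 ≈ 12152.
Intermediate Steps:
S(O) = -18*O/19 (S(O) = O*(1/19) - O = O/19 - O = -18*O/19)
J = 655/1551038 (J = 1/(2*(1184 + 1/((-24)**2 - 1231))) = 1/(2*(1184 + 1/(576 - 1231))) = 1/(2*(1184 + 1/(-655))) = 1/(2*(1184 - 1/655)) = 1/(2*(775519/655)) = (1/2)*(655/775519) = 655/1551038 ≈ 0.00042230)
(J + ((-499 + S(-4)) + 484))*(-1084) = (655/1551038 + ((-499 - 18/19*(-4)) + 484))*(-1084) = (655/1551038 + ((-499 + 72/19) + 484))*(-1084) = (655/1551038 + (-9409/19 + 484))*(-1084) = (655/1551038 - 213/19)*(-1084) = -330358649/29469722*(-1084) = 179054387758/14734861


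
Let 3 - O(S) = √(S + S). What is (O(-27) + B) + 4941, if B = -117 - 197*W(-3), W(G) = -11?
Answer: 6994 - 3*I*√6 ≈ 6994.0 - 7.3485*I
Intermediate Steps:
O(S) = 3 - √2*√S (O(S) = 3 - √(S + S) = 3 - √(2*S) = 3 - √2*√S)
B = 2050 (B = -117 - 197*(-11) = -117 + 2167 = 2050)
(O(-27) + B) + 4941 = ((3 - √2*√(-27)) + 2050) + 4941 = ((3 - √2*3*I*√3) + 2050) + 4941 = ((3 - 3*I*√6) + 2050) + 4941 = (2053 - 3*I*√6) + 4941 = 6994 - 3*I*√6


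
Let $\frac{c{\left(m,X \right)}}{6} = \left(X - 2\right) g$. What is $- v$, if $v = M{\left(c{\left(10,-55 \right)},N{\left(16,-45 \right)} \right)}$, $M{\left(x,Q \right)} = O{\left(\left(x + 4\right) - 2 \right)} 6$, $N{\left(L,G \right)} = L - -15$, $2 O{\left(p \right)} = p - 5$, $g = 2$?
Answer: $2061$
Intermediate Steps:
$c{\left(m,X \right)} = -24 + 12 X$ ($c{\left(m,X \right)} = 6 \left(X - 2\right) 2 = 6 \left(-2 + X\right) 2 = 6 \left(-4 + 2 X\right) = -24 + 12 X$)
$O{\left(p \right)} = - \frac{5}{2} + \frac{p}{2}$ ($O{\left(p \right)} = \frac{p - 5}{2} = \frac{-5 + p}{2} = - \frac{5}{2} + \frac{p}{2}$)
$N{\left(L,G \right)} = 15 + L$ ($N{\left(L,G \right)} = L + 15 = 15 + L$)
$M{\left(x,Q \right)} = -9 + 3 x$ ($M{\left(x,Q \right)} = \left(- \frac{5}{2} + \frac{\left(x + 4\right) - 2}{2}\right) 6 = \left(- \frac{5}{2} + \frac{\left(4 + x\right) - 2}{2}\right) 6 = \left(- \frac{5}{2} + \frac{2 + x}{2}\right) 6 = \left(- \frac{5}{2} + \left(1 + \frac{x}{2}\right)\right) 6 = \left(- \frac{3}{2} + \frac{x}{2}\right) 6 = -9 + 3 x$)
$v = -2061$ ($v = -9 + 3 \left(-24 + 12 \left(-55\right)\right) = -9 + 3 \left(-24 - 660\right) = -9 + 3 \left(-684\right) = -9 - 2052 = -2061$)
$- v = \left(-1\right) \left(-2061\right) = 2061$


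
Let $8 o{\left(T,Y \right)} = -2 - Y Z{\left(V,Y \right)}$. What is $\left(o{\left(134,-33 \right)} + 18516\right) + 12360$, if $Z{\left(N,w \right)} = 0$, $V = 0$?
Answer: $\frac{123503}{4} \approx 30876.0$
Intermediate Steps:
$o{\left(T,Y \right)} = - \frac{1}{4}$ ($o{\left(T,Y \right)} = \frac{-2 - Y 0}{8} = \frac{-2 - 0}{8} = \frac{-2 + 0}{8} = \frac{1}{8} \left(-2\right) = - \frac{1}{4}$)
$\left(o{\left(134,-33 \right)} + 18516\right) + 12360 = \left(- \frac{1}{4} + 18516\right) + 12360 = \frac{74063}{4} + 12360 = \frac{123503}{4}$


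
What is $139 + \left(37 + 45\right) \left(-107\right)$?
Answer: $-8635$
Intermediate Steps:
$139 + \left(37 + 45\right) \left(-107\right) = 139 + 82 \left(-107\right) = 139 - 8774 = -8635$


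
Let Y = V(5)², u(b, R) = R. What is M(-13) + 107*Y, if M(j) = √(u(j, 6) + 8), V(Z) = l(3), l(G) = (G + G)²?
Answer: 138672 + √14 ≈ 1.3868e+5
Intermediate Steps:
l(G) = 4*G² (l(G) = (2*G)² = 4*G²)
V(Z) = 36 (V(Z) = 4*3² = 4*9 = 36)
M(j) = √14 (M(j) = √(6 + 8) = √14)
Y = 1296 (Y = 36² = 1296)
M(-13) + 107*Y = √14 + 107*1296 = √14 + 138672 = 138672 + √14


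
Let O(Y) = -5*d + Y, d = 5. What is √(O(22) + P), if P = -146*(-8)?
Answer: √1165 ≈ 34.132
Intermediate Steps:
O(Y) = -25 + Y (O(Y) = -5*5 + Y = -25 + Y)
P = 1168
√(O(22) + P) = √((-25 + 22) + 1168) = √(-3 + 1168) = √1165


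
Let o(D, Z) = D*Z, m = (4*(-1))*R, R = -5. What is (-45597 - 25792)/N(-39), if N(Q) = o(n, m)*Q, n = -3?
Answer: -71389/2340 ≈ -30.508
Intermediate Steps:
m = 20 (m = (4*(-1))*(-5) = -4*(-5) = 20)
N(Q) = -60*Q (N(Q) = (-3*20)*Q = -60*Q)
(-45597 - 25792)/N(-39) = (-45597 - 25792)/((-60*(-39))) = -71389/2340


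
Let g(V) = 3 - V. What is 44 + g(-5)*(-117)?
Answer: -892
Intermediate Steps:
44 + g(-5)*(-117) = 44 + (3 - 1*(-5))*(-117) = 44 + (3 + 5)*(-117) = 44 + 8*(-117) = 44 - 936 = -892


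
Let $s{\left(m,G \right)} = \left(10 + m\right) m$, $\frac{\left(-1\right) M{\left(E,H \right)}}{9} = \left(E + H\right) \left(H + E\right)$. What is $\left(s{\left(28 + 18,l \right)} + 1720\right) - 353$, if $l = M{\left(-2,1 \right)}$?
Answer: $3943$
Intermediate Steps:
$M{\left(E,H \right)} = - 9 \left(E + H\right)^{2}$ ($M{\left(E,H \right)} = - 9 \left(E + H\right) \left(H + E\right) = - 9 \left(E + H\right) \left(E + H\right) = - 9 \left(E + H\right)^{2}$)
$l = -9$ ($l = - 9 \left(-2 + 1\right)^{2} = - 9 \left(-1\right)^{2} = \left(-9\right) 1 = -9$)
$s{\left(m,G \right)} = m \left(10 + m\right)$
$\left(s{\left(28 + 18,l \right)} + 1720\right) - 353 = \left(\left(28 + 18\right) \left(10 + \left(28 + 18\right)\right) + 1720\right) - 353 = \left(46 \left(10 + 46\right) + 1720\right) - 353 = \left(46 \cdot 56 + 1720\right) - 353 = \left(2576 + 1720\right) - 353 = 4296 - 353 = 3943$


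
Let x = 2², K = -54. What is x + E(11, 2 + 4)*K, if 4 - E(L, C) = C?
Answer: 112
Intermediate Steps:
E(L, C) = 4 - C
x = 4
x + E(11, 2 + 4)*K = 4 + (4 - (2 + 4))*(-54) = 4 + (4 - 1*6)*(-54) = 4 + (4 - 6)*(-54) = 4 - 2*(-54) = 4 + 108 = 112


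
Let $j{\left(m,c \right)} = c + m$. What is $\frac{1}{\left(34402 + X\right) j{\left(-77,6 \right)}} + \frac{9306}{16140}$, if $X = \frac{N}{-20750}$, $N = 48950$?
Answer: $\frac{1572069871621}{2726544782490} \approx 0.57658$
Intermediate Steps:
$X = - \frac{979}{415}$ ($X = \frac{48950}{-20750} = 48950 \left(- \frac{1}{20750}\right) = - \frac{979}{415} \approx -2.359$)
$\frac{1}{\left(34402 + X\right) j{\left(-77,6 \right)}} + \frac{9306}{16140} = \frac{1}{\left(34402 - \frac{979}{415}\right) \left(6 - 77\right)} + \frac{9306}{16140} = \frac{1}{\frac{14275851}{415} \left(-71\right)} + 9306 \cdot \frac{1}{16140} = \frac{415}{14275851} \left(- \frac{1}{71}\right) + \frac{1551}{2690} = - \frac{415}{1013585421} + \frac{1551}{2690} = \frac{1572069871621}{2726544782490}$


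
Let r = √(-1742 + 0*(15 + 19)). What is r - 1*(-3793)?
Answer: 3793 + I*√1742 ≈ 3793.0 + 41.737*I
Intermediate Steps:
r = I*√1742 (r = √(-1742 + 0*34) = √(-1742 + 0) = √(-1742) = I*√1742 ≈ 41.737*I)
r - 1*(-3793) = I*√1742 - 1*(-3793) = I*√1742 + 3793 = 3793 + I*√1742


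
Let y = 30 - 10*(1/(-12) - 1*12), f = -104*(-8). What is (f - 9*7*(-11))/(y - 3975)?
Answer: -1830/4589 ≈ -0.39878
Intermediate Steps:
f = 832
y = 905/6 (y = 30 - 10*(-1/12 - 12) = 30 - 10*(-145/12) = 30 + 725/6 = 905/6 ≈ 150.83)
(f - 9*7*(-11))/(y - 3975) = (832 - 9*7*(-11))/(905/6 - 3975) = (832 - 63*(-11))/(-22945/6) = (832 + 693)*(-6/22945) = 1525*(-6/22945) = -1830/4589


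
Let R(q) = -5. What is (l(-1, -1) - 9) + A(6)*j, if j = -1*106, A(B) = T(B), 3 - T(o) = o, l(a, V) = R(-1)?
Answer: 304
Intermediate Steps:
l(a, V) = -5
T(o) = 3 - o
A(B) = 3 - B
j = -106
(l(-1, -1) - 9) + A(6)*j = (-5 - 9) + (3 - 1*6)*(-106) = -14 + (3 - 6)*(-106) = -14 - 3*(-106) = -14 + 318 = 304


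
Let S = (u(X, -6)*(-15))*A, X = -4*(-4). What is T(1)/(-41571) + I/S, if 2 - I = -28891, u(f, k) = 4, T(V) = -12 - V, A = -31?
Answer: 12915431/831420 ≈ 15.534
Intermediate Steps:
X = 16
I = 28893 (I = 2 - 1*(-28891) = 2 + 28891 = 28893)
S = 1860 (S = (4*(-15))*(-31) = -60*(-31) = 1860)
T(1)/(-41571) + I/S = (-12 - 1*1)/(-41571) + 28893/1860 = (-12 - 1)*(-1/41571) + 28893*(1/1860) = -13*(-1/41571) + 9631/620 = 13/41571 + 9631/620 = 12915431/831420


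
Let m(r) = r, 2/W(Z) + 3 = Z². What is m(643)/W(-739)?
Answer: 175576937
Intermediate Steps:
W(Z) = 2/(-3 + Z²)
m(643)/W(-739) = 643/((2/(-3 + (-739)²))) = 643/((2/(-3 + 546121))) = 643/((2/546118)) = 643/((2*(1/546118))) = 643/(1/273059) = 643*273059 = 175576937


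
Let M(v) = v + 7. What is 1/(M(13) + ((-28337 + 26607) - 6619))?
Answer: -1/8329 ≈ -0.00012006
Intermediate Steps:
M(v) = 7 + v
1/(M(13) + ((-28337 + 26607) - 6619)) = 1/((7 + 13) + ((-28337 + 26607) - 6619)) = 1/(20 + (-1730 - 6619)) = 1/(20 - 8349) = 1/(-8329) = -1/8329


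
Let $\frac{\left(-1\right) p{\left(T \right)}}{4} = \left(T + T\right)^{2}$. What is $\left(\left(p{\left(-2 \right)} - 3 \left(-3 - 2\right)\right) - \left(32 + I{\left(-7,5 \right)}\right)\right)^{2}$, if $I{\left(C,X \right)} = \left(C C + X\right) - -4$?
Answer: $19321$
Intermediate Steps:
$p{\left(T \right)} = - 16 T^{2}$ ($p{\left(T \right)} = - 4 \left(T + T\right)^{2} = - 4 \left(2 T\right)^{2} = - 4 \cdot 4 T^{2} = - 16 T^{2}$)
$I{\left(C,X \right)} = 4 + X + C^{2}$ ($I{\left(C,X \right)} = \left(C^{2} + X\right) + 4 = \left(X + C^{2}\right) + 4 = 4 + X + C^{2}$)
$\left(\left(p{\left(-2 \right)} - 3 \left(-3 - 2\right)\right) - \left(32 + I{\left(-7,5 \right)}\right)\right)^{2} = \left(\left(- 16 \left(-2\right)^{2} - 3 \left(-3 - 2\right)\right) - 90\right)^{2} = \left(\left(\left(-16\right) 4 - 3 \left(-5\right)\right) - 90\right)^{2} = \left(\left(-64 - -15\right) - 90\right)^{2} = \left(\left(-64 + 15\right) - 90\right)^{2} = \left(-49 - 90\right)^{2} = \left(-139\right)^{2} = 19321$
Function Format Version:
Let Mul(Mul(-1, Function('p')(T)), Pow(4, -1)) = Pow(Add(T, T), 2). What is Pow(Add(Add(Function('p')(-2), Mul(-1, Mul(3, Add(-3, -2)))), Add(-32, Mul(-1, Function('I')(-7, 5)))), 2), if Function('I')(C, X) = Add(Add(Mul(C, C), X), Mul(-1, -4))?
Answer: 19321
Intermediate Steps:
Function('p')(T) = Mul(-16, Pow(T, 2)) (Function('p')(T) = Mul(-4, Pow(Add(T, T), 2)) = Mul(-4, Pow(Mul(2, T), 2)) = Mul(-4, Mul(4, Pow(T, 2))) = Mul(-16, Pow(T, 2)))
Function('I')(C, X) = Add(4, X, Pow(C, 2)) (Function('I')(C, X) = Add(Add(Pow(C, 2), X), 4) = Add(Add(X, Pow(C, 2)), 4) = Add(4, X, Pow(C, 2)))
Pow(Add(Add(Function('p')(-2), Mul(-1, Mul(3, Add(-3, -2)))), Add(-32, Mul(-1, Function('I')(-7, 5)))), 2) = Pow(Add(Add(Mul(-16, Pow(-2, 2)), Mul(-1, Mul(3, Add(-3, -2)))), Add(-32, Mul(-1, Add(4, 5, Pow(-7, 2))))), 2) = Pow(Add(Add(Mul(-16, 4), Mul(-1, Mul(3, -5))), Add(-32, Mul(-1, Add(4, 5, 49)))), 2) = Pow(Add(Add(-64, Mul(-1, -15)), Add(-32, Mul(-1, 58))), 2) = Pow(Add(Add(-64, 15), Add(-32, -58)), 2) = Pow(Add(-49, -90), 2) = Pow(-139, 2) = 19321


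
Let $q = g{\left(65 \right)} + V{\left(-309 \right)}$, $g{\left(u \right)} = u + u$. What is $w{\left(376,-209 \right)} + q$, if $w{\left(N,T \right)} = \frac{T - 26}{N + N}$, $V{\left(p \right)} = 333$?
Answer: $\frac{7403}{16} \approx 462.69$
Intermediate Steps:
$g{\left(u \right)} = 2 u$
$w{\left(N,T \right)} = \frac{-26 + T}{2 N}$
$q = 463$ ($q = 2 \cdot 65 + 333 = 130 + 333 = 463$)
$w{\left(376,-209 \right)} + q = \frac{-26 - 209}{2 \cdot 376} + 463 = \frac{1}{2} \cdot \frac{1}{376} \left(-235\right) + 463 = - \frac{5}{16} + 463 = \frac{7403}{16}$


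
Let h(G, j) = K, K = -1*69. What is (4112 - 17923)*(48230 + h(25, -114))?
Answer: -665151571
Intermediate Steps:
K = -69
h(G, j) = -69
(4112 - 17923)*(48230 + h(25, -114)) = (4112 - 17923)*(48230 - 69) = -13811*48161 = -665151571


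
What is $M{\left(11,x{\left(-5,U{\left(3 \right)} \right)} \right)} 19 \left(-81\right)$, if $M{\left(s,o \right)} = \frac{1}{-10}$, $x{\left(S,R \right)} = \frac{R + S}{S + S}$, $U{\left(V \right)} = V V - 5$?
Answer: $\frac{1539}{10} \approx 153.9$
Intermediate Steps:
$U{\left(V \right)} = -5 + V^{2}$ ($U{\left(V \right)} = V^{2} - 5 = -5 + V^{2}$)
$x{\left(S,R \right)} = \frac{R + S}{2 S}$
$M{\left(s,o \right)} = - \frac{1}{10}$
$M{\left(11,x{\left(-5,U{\left(3 \right)} \right)} \right)} 19 \left(-81\right) = \left(- \frac{1}{10}\right) 19 \left(-81\right) = \left(- \frac{19}{10}\right) \left(-81\right) = \frac{1539}{10}$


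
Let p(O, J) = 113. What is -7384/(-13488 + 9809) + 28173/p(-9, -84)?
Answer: 8037143/31979 ≈ 251.33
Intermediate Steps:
-7384/(-13488 + 9809) + 28173/p(-9, -84) = -7384/(-13488 + 9809) + 28173/113 = -7384/(-3679) + 28173*(1/113) = -7384*(-1/3679) + 28173/113 = 568/283 + 28173/113 = 8037143/31979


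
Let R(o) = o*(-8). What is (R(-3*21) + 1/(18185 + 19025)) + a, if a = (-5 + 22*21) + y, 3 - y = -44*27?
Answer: 80075921/37210 ≈ 2152.0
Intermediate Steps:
y = 1191 (y = 3 - (-44)*27 = 3 - 1*(-1188) = 3 + 1188 = 1191)
R(o) = -8*o
a = 1648 (a = (-5 + 22*21) + 1191 = (-5 + 462) + 1191 = 457 + 1191 = 1648)
(R(-3*21) + 1/(18185 + 19025)) + a = (-(-24)*21 + 1/(18185 + 19025)) + 1648 = (-8*(-63) + 1/37210) + 1648 = (504 + 1/37210) + 1648 = 18753841/37210 + 1648 = 80075921/37210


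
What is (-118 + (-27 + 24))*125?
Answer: -15125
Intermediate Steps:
(-118 + (-27 + 24))*125 = (-118 - 3)*125 = -121*125 = -15125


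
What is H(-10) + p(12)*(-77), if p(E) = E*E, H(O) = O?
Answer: -11098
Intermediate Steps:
p(E) = E²
H(-10) + p(12)*(-77) = -10 + 12²*(-77) = -10 + 144*(-77) = -10 - 11088 = -11098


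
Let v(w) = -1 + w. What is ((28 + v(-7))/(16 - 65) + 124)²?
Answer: 36675136/2401 ≈ 15275.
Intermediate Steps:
((28 + v(-7))/(16 - 65) + 124)² = ((28 + (-1 - 7))/(16 - 65) + 124)² = ((28 - 8)/(-49) + 124)² = (20*(-1/49) + 124)² = (-20/49 + 124)² = (6056/49)² = 36675136/2401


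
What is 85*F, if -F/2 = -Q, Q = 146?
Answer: 24820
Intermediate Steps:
F = 292 (F = -(-2)*146 = -2*(-146) = 292)
85*F = 85*292 = 24820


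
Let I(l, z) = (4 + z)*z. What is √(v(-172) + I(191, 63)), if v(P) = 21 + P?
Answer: √4070 ≈ 63.797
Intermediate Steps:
I(l, z) = z*(4 + z)
√(v(-172) + I(191, 63)) = √((21 - 172) + 63*(4 + 63)) = √(-151 + 63*67) = √(-151 + 4221) = √4070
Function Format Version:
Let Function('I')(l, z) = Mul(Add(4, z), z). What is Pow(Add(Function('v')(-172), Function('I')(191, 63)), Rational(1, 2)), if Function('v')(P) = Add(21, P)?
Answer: Pow(4070, Rational(1, 2)) ≈ 63.797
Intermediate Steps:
Function('I')(l, z) = Mul(z, Add(4, z))
Pow(Add(Function('v')(-172), Function('I')(191, 63)), Rational(1, 2)) = Pow(Add(Add(21, -172), Mul(63, Add(4, 63))), Rational(1, 2)) = Pow(Add(-151, Mul(63, 67)), Rational(1, 2)) = Pow(Add(-151, 4221), Rational(1, 2)) = Pow(4070, Rational(1, 2))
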